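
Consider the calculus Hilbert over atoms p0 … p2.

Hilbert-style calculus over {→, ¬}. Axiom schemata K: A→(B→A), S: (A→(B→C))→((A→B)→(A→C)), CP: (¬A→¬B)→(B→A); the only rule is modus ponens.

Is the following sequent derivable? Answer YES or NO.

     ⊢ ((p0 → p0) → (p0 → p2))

Enumerate valuations to refute Γ ⊢ Δ:
  v=000: Γ:[] Δ:[((p0 → p0) → (p0 → p2))=T] refutes=False
  v=001: Γ:[] Δ:[((p0 → p0) → (p0 → p2))=T] refutes=False
  v=010: Γ:[] Δ:[((p0 → p0) → (p0 → p2))=T] refutes=False
  v=011: Γ:[] Δ:[((p0 → p0) → (p0 → p2))=T] refutes=False
  v=100: Γ:[] Δ:[((p0 → p0) → (p0 → p2))=F] refutes=True  ← countermodel

Result: NO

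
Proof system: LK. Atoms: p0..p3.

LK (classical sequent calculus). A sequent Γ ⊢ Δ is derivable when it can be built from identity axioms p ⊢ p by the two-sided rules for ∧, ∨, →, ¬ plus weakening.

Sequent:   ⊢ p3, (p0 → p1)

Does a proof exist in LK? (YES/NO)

Enumerate valuations to refute Γ ⊢ Δ:
  v=0000: Γ:[] Δ:[p3=F, (p0 → p1)=T] refutes=False
  v=0001: Γ:[] Δ:[p3=T, (p0 → p1)=T] refutes=False
  v=0010: Γ:[] Δ:[p3=F, (p0 → p1)=T] refutes=False
  v=0011: Γ:[] Δ:[p3=T, (p0 → p1)=T] refutes=False
  v=0100: Γ:[] Δ:[p3=F, (p0 → p1)=T] refutes=False
  v=0101: Γ:[] Δ:[p3=T, (p0 → p1)=T] refutes=False
  v=0110: Γ:[] Δ:[p3=F, (p0 → p1)=T] refutes=False
  v=0111: Γ:[] Δ:[p3=T, (p0 → p1)=T] refutes=False
  v=1000: Γ:[] Δ:[p3=F, (p0 → p1)=F] refutes=True  ← countermodel

Result: NO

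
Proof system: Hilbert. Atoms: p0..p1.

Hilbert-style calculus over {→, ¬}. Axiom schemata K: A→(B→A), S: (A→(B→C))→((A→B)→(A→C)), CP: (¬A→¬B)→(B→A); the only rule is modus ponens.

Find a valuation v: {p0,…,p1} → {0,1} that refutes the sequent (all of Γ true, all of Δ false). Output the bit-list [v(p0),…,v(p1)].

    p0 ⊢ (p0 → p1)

Search for a countermodel by truth-table:
  v=00: Γ:[p0=F] Δ:[(p0 → p1)=T] refutes=False
  v=01: Γ:[p0=F] Δ:[(p0 → p1)=T] refutes=False
  v=10: Γ:[p0=T] Δ:[(p0 → p1)=F] refutes=True  ← countermodel

Result: [1, 0]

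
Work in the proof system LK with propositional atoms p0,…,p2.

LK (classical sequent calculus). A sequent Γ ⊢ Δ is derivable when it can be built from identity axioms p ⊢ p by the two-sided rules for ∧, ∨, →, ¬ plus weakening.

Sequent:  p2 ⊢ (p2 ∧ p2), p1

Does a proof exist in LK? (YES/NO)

Proof tree:
[WR] p2 ⊢ (p2 ∧ p2), p1
  [∧R] p2 ⊢ (p2 ∧ p2)
    [Ax] p2 ⊢ p2
    [Ax] p2 ⊢ p2

Result: YES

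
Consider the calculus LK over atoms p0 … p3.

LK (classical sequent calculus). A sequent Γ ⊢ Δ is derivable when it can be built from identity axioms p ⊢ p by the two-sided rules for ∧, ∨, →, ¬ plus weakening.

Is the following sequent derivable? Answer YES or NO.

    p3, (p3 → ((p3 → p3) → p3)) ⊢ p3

Derivation (root first):
[→L] p3, (p3 → ((p3 → p3) → p3)) ⊢ p3
  [Ax] p3 ⊢ p3
  [→L] ((p3 → p3) → p3) ⊢ p3
    [→R]  ⊢ (p3 → p3)
      [Ax] p3 ⊢ p3
    [Ax] p3 ⊢ p3

Result: YES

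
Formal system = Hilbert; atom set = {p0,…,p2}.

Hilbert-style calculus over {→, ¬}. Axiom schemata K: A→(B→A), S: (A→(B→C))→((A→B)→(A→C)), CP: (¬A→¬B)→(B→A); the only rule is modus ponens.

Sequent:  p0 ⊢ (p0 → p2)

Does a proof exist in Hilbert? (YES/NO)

Enumerate valuations to refute Γ ⊢ Δ:
  v=000: Γ:[p0=F] Δ:[(p0 → p2)=T] refutes=False
  v=001: Γ:[p0=F] Δ:[(p0 → p2)=T] refutes=False
  v=010: Γ:[p0=F] Δ:[(p0 → p2)=T] refutes=False
  v=011: Γ:[p0=F] Δ:[(p0 → p2)=T] refutes=False
  v=100: Γ:[p0=T] Δ:[(p0 → p2)=F] refutes=True  ← countermodel

Result: NO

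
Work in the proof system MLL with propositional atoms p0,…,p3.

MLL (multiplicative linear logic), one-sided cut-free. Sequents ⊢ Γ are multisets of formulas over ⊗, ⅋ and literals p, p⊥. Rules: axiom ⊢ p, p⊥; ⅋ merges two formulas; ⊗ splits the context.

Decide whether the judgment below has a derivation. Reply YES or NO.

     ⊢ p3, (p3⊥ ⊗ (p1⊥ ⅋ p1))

Proof tree:
[⊗]  ⊢ p3, (p3⊥ ⊗ (p1⊥ ⅋ p1))
  [Ax]  ⊢ p3, p3⊥
  [⅋]  ⊢ (p1⊥ ⅋ p1)
    [Ax]  ⊢ p1, p1⊥

Result: YES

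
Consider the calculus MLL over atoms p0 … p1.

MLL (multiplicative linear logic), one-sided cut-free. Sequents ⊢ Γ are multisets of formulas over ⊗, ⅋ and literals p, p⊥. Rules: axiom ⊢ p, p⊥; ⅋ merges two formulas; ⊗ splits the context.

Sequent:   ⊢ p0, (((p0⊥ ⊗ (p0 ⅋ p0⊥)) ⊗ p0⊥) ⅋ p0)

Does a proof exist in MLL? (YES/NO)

Derivation trace:
[⅋]  ⊢ p0, (((p0⊥ ⊗ (p0 ⅋ p0⊥)) ⊗ p0⊥) ⅋ p0)
  [⊗]  ⊢ p0, p0, ((p0⊥ ⊗ (p0 ⅋ p0⊥)) ⊗ p0⊥)
    [⊗]  ⊢ p0, (p0⊥ ⊗ (p0 ⅋ p0⊥))
      [Ax]  ⊢ p0, p0⊥
      [⅋]  ⊢ (p0 ⅋ p0⊥)
        [Ax]  ⊢ p0, p0⊥
    [Ax]  ⊢ p0, p0⊥

Result: YES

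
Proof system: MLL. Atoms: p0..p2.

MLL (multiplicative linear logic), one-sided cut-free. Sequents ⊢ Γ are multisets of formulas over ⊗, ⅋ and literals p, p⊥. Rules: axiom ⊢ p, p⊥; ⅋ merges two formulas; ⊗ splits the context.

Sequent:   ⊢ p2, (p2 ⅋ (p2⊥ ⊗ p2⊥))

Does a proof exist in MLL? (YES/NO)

Proof tree:
[⅋]  ⊢ p2, (p2 ⅋ (p2⊥ ⊗ p2⊥))
  [⊗]  ⊢ p2, p2, (p2⊥ ⊗ p2⊥)
    [Ax]  ⊢ p2, p2⊥
    [Ax]  ⊢ p2, p2⊥

Result: YES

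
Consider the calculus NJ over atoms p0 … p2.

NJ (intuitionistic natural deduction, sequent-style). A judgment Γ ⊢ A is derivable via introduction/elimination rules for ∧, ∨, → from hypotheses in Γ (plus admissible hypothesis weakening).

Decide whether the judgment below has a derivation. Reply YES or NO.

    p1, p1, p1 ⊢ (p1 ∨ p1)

Proof tree:
[∨I₁] p1, p1, p1 ⊢ (p1 ∨ p1)
  [Wk] p1, p1, p1 ⊢ p1
    [Wk] p1, p1 ⊢ p1
      [Ax] p1 ⊢ p1

Result: YES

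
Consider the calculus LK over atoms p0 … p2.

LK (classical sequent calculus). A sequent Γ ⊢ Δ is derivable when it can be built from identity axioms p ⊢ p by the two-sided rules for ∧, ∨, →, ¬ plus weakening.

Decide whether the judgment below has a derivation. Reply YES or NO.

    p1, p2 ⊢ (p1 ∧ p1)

Derivation trace:
[WL] p1, p2 ⊢ (p1 ∧ p1)
  [∧R] p1 ⊢ (p1 ∧ p1)
    [Ax] p1 ⊢ p1
    [Ax] p1 ⊢ p1

Result: YES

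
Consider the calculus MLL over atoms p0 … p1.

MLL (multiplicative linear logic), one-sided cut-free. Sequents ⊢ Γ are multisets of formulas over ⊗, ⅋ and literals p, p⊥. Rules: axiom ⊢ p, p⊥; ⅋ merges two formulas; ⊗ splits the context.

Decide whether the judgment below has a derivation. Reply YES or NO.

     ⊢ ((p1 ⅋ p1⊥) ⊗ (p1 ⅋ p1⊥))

Derivation trace:
[⊗]  ⊢ ((p1 ⅋ p1⊥) ⊗ (p1 ⅋ p1⊥))
  [⅋]  ⊢ (p1 ⅋ p1⊥)
    [Ax]  ⊢ p1, p1⊥
  [⅋]  ⊢ (p1 ⅋ p1⊥)
    [Ax]  ⊢ p1, p1⊥

Result: YES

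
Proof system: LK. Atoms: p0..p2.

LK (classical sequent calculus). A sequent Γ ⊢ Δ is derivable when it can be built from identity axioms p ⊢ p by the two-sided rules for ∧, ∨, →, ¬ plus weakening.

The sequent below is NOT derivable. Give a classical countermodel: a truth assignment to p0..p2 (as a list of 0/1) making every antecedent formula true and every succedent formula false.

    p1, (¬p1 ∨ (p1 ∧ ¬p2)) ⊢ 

Search for a countermodel by truth-table:
  v=000: Γ:[p1=F, (¬p1 ∨ (p1 ∧ ¬p2))=T] Δ:[] refutes=False
  v=001: Γ:[p1=F, (¬p1 ∨ (p1 ∧ ¬p2))=T] Δ:[] refutes=False
  v=010: Γ:[p1=T, (¬p1 ∨ (p1 ∧ ¬p2))=T] Δ:[] refutes=True  ← countermodel

Result: [0, 1, 0]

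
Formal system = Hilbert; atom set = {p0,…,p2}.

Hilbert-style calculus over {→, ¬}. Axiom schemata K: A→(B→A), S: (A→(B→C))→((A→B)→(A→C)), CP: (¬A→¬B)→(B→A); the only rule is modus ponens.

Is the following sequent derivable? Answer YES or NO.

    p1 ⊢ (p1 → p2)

Truth-table refutation:
  v=000: Γ:[p1=F] Δ:[(p1 → p2)=T] refutes=False
  v=001: Γ:[p1=F] Δ:[(p1 → p2)=T] refutes=False
  v=010: Γ:[p1=T] Δ:[(p1 → p2)=F] refutes=True  ← countermodel

Result: NO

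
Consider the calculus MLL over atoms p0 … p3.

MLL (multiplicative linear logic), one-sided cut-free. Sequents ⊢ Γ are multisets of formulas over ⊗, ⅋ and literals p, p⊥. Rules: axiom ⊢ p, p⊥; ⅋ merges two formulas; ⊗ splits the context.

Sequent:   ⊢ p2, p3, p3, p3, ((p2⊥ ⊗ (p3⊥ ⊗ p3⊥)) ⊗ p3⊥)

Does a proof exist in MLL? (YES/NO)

Proof tree:
[⊗]  ⊢ p2, p3, p3, p3, ((p2⊥ ⊗ (p3⊥ ⊗ p3⊥)) ⊗ p3⊥)
  [⊗]  ⊢ p2, p3, p3, (p2⊥ ⊗ (p3⊥ ⊗ p3⊥))
    [Ax]  ⊢ p2, p2⊥
    [⊗]  ⊢ p3, p3, (p3⊥ ⊗ p3⊥)
      [Ax]  ⊢ p3, p3⊥
      [Ax]  ⊢ p3, p3⊥
  [Ax]  ⊢ p3, p3⊥

Result: YES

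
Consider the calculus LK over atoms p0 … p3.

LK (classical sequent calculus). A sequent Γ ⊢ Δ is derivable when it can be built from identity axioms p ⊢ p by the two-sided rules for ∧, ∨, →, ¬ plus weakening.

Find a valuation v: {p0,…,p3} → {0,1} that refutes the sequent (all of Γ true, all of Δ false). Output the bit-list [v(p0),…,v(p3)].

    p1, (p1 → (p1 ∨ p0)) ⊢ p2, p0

Search for a countermodel by truth-table:
  v=0000: Γ:[p1=F, (p1 → (p1 ∨ p0))=T] Δ:[p2=F, p0=F] refutes=False
  v=0001: Γ:[p1=F, (p1 → (p1 ∨ p0))=T] Δ:[p2=F, p0=F] refutes=False
  v=0010: Γ:[p1=F, (p1 → (p1 ∨ p0))=T] Δ:[p2=T, p0=F] refutes=False
  v=0011: Γ:[p1=F, (p1 → (p1 ∨ p0))=T] Δ:[p2=T, p0=F] refutes=False
  v=0100: Γ:[p1=T, (p1 → (p1 ∨ p0))=T] Δ:[p2=F, p0=F] refutes=True  ← countermodel

Result: [0, 1, 0, 0]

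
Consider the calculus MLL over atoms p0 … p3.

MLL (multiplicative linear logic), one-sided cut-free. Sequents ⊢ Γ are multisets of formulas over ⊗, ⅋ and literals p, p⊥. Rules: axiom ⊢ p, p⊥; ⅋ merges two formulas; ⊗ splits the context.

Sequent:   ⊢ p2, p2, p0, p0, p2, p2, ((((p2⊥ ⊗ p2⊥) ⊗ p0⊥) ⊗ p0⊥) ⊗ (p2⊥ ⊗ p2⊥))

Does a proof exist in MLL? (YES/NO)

Derivation (root first):
[⊗]  ⊢ p2, p2, p0, p0, p2, p2, ((((p2⊥ ⊗ p2⊥) ⊗ p0⊥) ⊗ p0⊥) ⊗ (p2⊥ ⊗ p2⊥))
  [⊗]  ⊢ p2, p2, p0, p0, (((p2⊥ ⊗ p2⊥) ⊗ p0⊥) ⊗ p0⊥)
    [⊗]  ⊢ p2, p2, p0, ((p2⊥ ⊗ p2⊥) ⊗ p0⊥)
      [⊗]  ⊢ p2, p2, (p2⊥ ⊗ p2⊥)
        [Ax]  ⊢ p2, p2⊥
        [Ax]  ⊢ p2, p2⊥
      [Ax]  ⊢ p0, p0⊥
    [Ax]  ⊢ p0, p0⊥
  [⊗]  ⊢ p2, p2, (p2⊥ ⊗ p2⊥)
    [Ax]  ⊢ p2, p2⊥
    [Ax]  ⊢ p2, p2⊥

Result: YES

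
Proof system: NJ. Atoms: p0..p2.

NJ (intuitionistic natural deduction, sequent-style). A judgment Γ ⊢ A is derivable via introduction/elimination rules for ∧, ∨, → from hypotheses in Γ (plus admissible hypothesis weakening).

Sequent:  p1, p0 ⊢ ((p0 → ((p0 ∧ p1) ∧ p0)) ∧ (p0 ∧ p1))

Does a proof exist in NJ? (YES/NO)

Derivation trace:
[∧I] p1, p0 ⊢ ((p0 → ((p0 ∧ p1) ∧ p0)) ∧ (p0 ∧ p1))
  [→I] p1 ⊢ (p0 → ((p0 ∧ p1) ∧ p0))
    [∧I] p1, p0 ⊢ ((p0 ∧ p1) ∧ p0)
      [∧I] p1, p0 ⊢ (p0 ∧ p1)
        [Ax] p0 ⊢ p0
        [Ax] p1 ⊢ p1
      [Ax] p0 ⊢ p0
  [∧I] p1, p0 ⊢ (p0 ∧ p1)
    [Ax] p0 ⊢ p0
    [Ax] p1 ⊢ p1

Result: YES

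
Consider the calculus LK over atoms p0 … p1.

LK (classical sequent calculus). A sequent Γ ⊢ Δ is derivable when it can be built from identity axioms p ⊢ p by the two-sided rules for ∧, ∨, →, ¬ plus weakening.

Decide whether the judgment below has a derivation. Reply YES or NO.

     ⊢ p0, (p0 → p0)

Derivation (root first):
[→R]  ⊢ p0, (p0 → p0)
  [WR] p0 ⊢ p0, p0
    [Ax] p0 ⊢ p0

Result: YES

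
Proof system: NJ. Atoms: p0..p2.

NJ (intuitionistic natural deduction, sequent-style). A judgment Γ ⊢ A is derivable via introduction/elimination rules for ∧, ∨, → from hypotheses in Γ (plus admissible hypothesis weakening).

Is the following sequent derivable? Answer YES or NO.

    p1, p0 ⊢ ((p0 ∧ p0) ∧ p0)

Derivation trace:
[∧I] p1, p0 ⊢ ((p0 ∧ p0) ∧ p0)
  [∧I] p1, p0 ⊢ (p0 ∧ p0)
    [Ax] p0 ⊢ p0
    [Wk] p0, p0, p1 ⊢ p0
      [Wk] p0, p0 ⊢ p0
        [Ax] p0 ⊢ p0
  [Ax] p0 ⊢ p0

Result: YES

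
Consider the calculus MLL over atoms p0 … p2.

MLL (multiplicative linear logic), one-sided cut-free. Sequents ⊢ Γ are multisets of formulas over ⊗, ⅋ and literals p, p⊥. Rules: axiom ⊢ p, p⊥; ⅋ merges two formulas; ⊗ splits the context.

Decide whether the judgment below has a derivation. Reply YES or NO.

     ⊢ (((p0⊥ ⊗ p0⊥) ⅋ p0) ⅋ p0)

Derivation trace:
[⅋]  ⊢ (((p0⊥ ⊗ p0⊥) ⅋ p0) ⅋ p0)
  [⅋]  ⊢ p0, ((p0⊥ ⊗ p0⊥) ⅋ p0)
    [⊗]  ⊢ p0, p0, (p0⊥ ⊗ p0⊥)
      [Ax]  ⊢ p0, p0⊥
      [Ax]  ⊢ p0, p0⊥

Result: YES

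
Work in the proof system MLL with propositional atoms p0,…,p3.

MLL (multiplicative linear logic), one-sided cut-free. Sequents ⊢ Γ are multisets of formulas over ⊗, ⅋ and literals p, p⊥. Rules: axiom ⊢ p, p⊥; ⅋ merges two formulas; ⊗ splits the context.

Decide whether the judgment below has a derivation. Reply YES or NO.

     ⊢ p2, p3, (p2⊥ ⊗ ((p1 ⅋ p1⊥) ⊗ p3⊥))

Proof tree:
[⊗]  ⊢ p2, p3, (p2⊥ ⊗ ((p1 ⅋ p1⊥) ⊗ p3⊥))
  [Ax]  ⊢ p2, p2⊥
  [⊗]  ⊢ p3, ((p1 ⅋ p1⊥) ⊗ p3⊥)
    [⅋]  ⊢ (p1 ⅋ p1⊥)
      [Ax]  ⊢ p1, p1⊥
    [Ax]  ⊢ p3, p3⊥

Result: YES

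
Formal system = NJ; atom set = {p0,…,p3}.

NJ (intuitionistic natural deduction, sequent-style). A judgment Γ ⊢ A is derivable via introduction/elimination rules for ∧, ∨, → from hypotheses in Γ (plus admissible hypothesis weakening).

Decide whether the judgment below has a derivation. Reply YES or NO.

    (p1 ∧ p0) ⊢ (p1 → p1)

Derivation (root first):
[Wk] (p1 ∧ p0) ⊢ (p1 → p1)
  [→I]  ⊢ (p1 → p1)
    [Ax] p1 ⊢ p1

Result: YES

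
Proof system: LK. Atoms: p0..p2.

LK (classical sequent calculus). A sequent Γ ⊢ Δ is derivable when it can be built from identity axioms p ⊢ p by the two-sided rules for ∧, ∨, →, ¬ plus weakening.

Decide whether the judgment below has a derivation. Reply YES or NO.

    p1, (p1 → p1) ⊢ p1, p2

Derivation trace:
[→L] p1, (p1 → p1) ⊢ p1, p2
  [Ax] p1 ⊢ p1
  [WR] p1 ⊢ p1, p2
    [Ax] p1 ⊢ p1

Result: YES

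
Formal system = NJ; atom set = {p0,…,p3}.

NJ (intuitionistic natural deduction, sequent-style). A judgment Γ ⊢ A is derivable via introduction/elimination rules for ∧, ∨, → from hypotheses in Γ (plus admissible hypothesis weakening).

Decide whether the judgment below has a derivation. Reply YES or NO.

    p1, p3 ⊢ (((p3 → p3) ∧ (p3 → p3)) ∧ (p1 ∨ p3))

Proof tree:
[∧I] p1, p3 ⊢ (((p3 → p3) ∧ (p3 → p3)) ∧ (p1 ∨ p3))
  [∧I]  ⊢ ((p3 → p3) ∧ (p3 → p3))
    [→I]  ⊢ (p3 → p3)
      [Ax] p3 ⊢ p3
    [→I]  ⊢ (p3 → p3)
      [Ax] p3 ⊢ p3
  [∨I₁] p1, p3 ⊢ (p1 ∨ p3)
    [Wk] p1, p3 ⊢ p1
      [Ax] p1 ⊢ p1

Result: YES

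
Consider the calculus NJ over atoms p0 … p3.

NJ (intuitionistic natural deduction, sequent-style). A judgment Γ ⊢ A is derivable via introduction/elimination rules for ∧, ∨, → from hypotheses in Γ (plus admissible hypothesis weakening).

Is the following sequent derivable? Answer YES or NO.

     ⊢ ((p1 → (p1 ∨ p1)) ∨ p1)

Derivation (root first):
[∨I₁]  ⊢ ((p1 → (p1 ∨ p1)) ∨ p1)
  [→I]  ⊢ (p1 → (p1 ∨ p1))
    [∨I₂] p1 ⊢ (p1 ∨ p1)
      [Ax] p1 ⊢ p1

Result: YES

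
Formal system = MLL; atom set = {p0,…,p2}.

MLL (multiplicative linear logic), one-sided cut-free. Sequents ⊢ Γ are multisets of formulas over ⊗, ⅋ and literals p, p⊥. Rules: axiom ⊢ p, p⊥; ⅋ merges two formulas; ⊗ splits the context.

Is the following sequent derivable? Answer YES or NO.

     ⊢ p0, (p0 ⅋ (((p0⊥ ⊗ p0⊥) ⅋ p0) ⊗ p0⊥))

Derivation trace:
[⅋]  ⊢ p0, (p0 ⅋ (((p0⊥ ⊗ p0⊥) ⅋ p0) ⊗ p0⊥))
  [⊗]  ⊢ p0, p0, (((p0⊥ ⊗ p0⊥) ⅋ p0) ⊗ p0⊥)
    [⅋]  ⊢ p0, ((p0⊥ ⊗ p0⊥) ⅋ p0)
      [⊗]  ⊢ p0, p0, (p0⊥ ⊗ p0⊥)
        [Ax]  ⊢ p0, p0⊥
        [Ax]  ⊢ p0, p0⊥
    [Ax]  ⊢ p0, p0⊥

Result: YES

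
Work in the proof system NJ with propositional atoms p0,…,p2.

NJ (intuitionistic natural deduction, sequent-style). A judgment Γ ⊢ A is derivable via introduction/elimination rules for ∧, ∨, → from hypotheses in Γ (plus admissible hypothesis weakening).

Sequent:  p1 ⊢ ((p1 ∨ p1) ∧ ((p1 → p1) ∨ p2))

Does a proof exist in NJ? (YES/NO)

Proof tree:
[∧I] p1 ⊢ ((p1 ∨ p1) ∧ ((p1 → p1) ∨ p2))
  [∨I₁] p1 ⊢ (p1 ∨ p1)
    [Ax] p1 ⊢ p1
  [∨I₁]  ⊢ ((p1 → p1) ∨ p2)
    [→I]  ⊢ (p1 → p1)
      [Ax] p1 ⊢ p1

Result: YES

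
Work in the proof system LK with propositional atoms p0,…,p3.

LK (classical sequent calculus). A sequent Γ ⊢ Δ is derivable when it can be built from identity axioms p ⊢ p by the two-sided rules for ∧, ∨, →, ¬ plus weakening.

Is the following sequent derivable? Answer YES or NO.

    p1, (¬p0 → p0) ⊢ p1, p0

Derivation trace:
[→L] p1, (¬p0 → p0) ⊢ p1, p0
  [WL] p1 ⊢ p0, ¬p0
    [¬R]  ⊢ p0, ¬p0
      [Ax] p0 ⊢ p0
  [WL] p1, p0 ⊢ p1
    [Ax] p1 ⊢ p1

Result: YES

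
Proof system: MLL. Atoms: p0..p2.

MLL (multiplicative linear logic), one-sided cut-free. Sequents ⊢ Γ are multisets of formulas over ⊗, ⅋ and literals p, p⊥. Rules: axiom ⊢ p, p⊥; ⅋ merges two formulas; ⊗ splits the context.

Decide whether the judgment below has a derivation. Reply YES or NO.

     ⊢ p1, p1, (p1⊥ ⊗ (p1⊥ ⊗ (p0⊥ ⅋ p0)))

Proof tree:
[⊗]  ⊢ p1, p1, (p1⊥ ⊗ (p1⊥ ⊗ (p0⊥ ⅋ p0)))
  [Ax]  ⊢ p1, p1⊥
  [⊗]  ⊢ p1, (p1⊥ ⊗ (p0⊥ ⅋ p0))
    [Ax]  ⊢ p1, p1⊥
    [⅋]  ⊢ (p0⊥ ⅋ p0)
      [Ax]  ⊢ p0, p0⊥

Result: YES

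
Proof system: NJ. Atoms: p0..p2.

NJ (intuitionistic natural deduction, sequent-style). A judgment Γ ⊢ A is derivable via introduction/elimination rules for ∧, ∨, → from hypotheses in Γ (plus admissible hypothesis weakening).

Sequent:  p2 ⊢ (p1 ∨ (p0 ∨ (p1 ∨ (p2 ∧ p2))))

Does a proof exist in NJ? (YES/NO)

Derivation (root first):
[∨I₂] p2 ⊢ (p1 ∨ (p0 ∨ (p1 ∨ (p2 ∧ p2))))
  [∨I₂] p2 ⊢ (p0 ∨ (p1 ∨ (p2 ∧ p2)))
    [∨I₂] p2 ⊢ (p1 ∨ (p2 ∧ p2))
      [∧I] p2 ⊢ (p2 ∧ p2)
        [Ax] p2 ⊢ p2
        [Ax] p2 ⊢ p2

Result: YES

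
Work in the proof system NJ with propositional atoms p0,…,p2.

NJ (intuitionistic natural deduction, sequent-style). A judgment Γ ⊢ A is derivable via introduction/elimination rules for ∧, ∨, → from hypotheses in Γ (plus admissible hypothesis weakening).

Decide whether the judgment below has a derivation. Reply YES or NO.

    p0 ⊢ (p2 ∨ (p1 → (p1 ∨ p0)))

Proof tree:
[∨I₂] p0 ⊢ (p2 ∨ (p1 → (p1 ∨ p0)))
  [→I] p0 ⊢ (p1 → (p1 ∨ p0))
    [Wk] p1, p0 ⊢ (p1 ∨ p0)
      [∨I₁] p1 ⊢ (p1 ∨ p0)
        [Ax] p1 ⊢ p1

Result: YES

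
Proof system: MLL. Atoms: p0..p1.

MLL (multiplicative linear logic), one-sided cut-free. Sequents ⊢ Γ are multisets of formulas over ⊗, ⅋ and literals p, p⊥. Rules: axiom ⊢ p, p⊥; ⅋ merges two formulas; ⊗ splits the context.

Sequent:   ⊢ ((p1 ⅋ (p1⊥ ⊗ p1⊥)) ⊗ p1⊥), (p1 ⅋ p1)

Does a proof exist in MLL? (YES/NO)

Derivation trace:
[⅋]  ⊢ ((p1 ⅋ (p1⊥ ⊗ p1⊥)) ⊗ p1⊥), (p1 ⅋ p1)
  [⊗]  ⊢ p1, p1, ((p1 ⅋ (p1⊥ ⊗ p1⊥)) ⊗ p1⊥)
    [⅋]  ⊢ p1, (p1 ⅋ (p1⊥ ⊗ p1⊥))
      [⊗]  ⊢ p1, p1, (p1⊥ ⊗ p1⊥)
        [Ax]  ⊢ p1, p1⊥
        [Ax]  ⊢ p1, p1⊥
    [Ax]  ⊢ p1, p1⊥

Result: YES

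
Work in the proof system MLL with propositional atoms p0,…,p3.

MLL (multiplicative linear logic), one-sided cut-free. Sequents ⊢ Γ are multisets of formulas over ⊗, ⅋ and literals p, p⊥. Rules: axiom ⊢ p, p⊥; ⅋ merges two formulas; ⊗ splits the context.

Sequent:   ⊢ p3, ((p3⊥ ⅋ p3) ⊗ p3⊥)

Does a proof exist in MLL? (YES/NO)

Proof tree:
[⊗]  ⊢ p3, ((p3⊥ ⅋ p3) ⊗ p3⊥)
  [⅋]  ⊢ (p3⊥ ⅋ p3)
    [Ax]  ⊢ p3, p3⊥
  [Ax]  ⊢ p3, p3⊥

Result: YES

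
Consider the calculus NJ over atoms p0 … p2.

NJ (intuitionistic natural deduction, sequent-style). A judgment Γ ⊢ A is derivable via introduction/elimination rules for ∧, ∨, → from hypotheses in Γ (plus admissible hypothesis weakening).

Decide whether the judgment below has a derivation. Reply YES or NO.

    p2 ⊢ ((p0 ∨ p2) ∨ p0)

Proof tree:
[∨I₁] p2 ⊢ ((p0 ∨ p2) ∨ p0)
  [∨I₂] p2 ⊢ (p0 ∨ p2)
    [Ax] p2 ⊢ p2

Result: YES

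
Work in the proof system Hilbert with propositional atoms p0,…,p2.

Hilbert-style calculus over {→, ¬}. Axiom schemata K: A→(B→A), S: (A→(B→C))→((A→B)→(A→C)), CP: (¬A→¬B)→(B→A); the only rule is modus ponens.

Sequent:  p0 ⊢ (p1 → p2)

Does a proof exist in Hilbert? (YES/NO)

Enumerate valuations to refute Γ ⊢ Δ:
  v=000: Γ:[p0=F] Δ:[(p1 → p2)=T] refutes=False
  v=001: Γ:[p0=F] Δ:[(p1 → p2)=T] refutes=False
  v=010: Γ:[p0=F] Δ:[(p1 → p2)=F] refutes=False
  v=011: Γ:[p0=F] Δ:[(p1 → p2)=T] refutes=False
  v=100: Γ:[p0=T] Δ:[(p1 → p2)=T] refutes=False
  v=101: Γ:[p0=T] Δ:[(p1 → p2)=T] refutes=False
  v=110: Γ:[p0=T] Δ:[(p1 → p2)=F] refutes=True  ← countermodel

Result: NO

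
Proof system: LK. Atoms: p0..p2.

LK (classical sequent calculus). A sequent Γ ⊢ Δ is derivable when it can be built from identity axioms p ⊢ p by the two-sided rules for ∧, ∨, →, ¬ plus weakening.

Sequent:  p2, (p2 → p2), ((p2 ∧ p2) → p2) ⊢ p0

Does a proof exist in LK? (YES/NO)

Truth-table refutation:
  v=000: Γ:[p2=F, (p2 → p2)=T, ((p2 ∧ p2) → p2)=T] Δ:[p0=F] refutes=False
  v=001: Γ:[p2=T, (p2 → p2)=T, ((p2 ∧ p2) → p2)=T] Δ:[p0=F] refutes=True  ← countermodel

Result: NO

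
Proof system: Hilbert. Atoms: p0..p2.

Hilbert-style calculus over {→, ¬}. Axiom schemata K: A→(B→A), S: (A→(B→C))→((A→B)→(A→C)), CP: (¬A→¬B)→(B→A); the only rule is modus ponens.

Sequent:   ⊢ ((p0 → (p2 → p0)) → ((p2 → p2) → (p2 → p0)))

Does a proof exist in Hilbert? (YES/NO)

Enumerate valuations to refute Γ ⊢ Δ:
  v=000: Γ:[] Δ:[((p0 → (p2 → p0)) → ((p2 → p2) → (p2 → p0)))=T] refutes=False
  v=001: Γ:[] Δ:[((p0 → (p2 → p0)) → ((p2 → p2) → (p2 → p0)))=F] refutes=True  ← countermodel

Result: NO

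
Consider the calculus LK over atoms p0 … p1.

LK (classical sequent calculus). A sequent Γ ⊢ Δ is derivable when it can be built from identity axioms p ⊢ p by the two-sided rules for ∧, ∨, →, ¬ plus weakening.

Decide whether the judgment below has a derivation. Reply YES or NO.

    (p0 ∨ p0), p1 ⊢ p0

Derivation trace:
[WL] (p0 ∨ p0), p1 ⊢ p0
  [∨L] (p0 ∨ p0) ⊢ p0
    [Ax] p0 ⊢ p0
    [WR] p0 ⊢ p0, p0, p0
      [WR] p0 ⊢ p0, p0
        [Ax] p0 ⊢ p0

Result: YES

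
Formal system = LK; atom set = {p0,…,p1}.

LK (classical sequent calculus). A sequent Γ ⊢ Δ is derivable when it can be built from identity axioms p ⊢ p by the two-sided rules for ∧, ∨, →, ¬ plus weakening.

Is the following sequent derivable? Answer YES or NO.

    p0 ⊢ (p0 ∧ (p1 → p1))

Proof tree:
[∧R] p0 ⊢ (p0 ∧ (p1 → p1))
  [Ax] p0 ⊢ p0
  [→R]  ⊢ (p1 → p1)
    [Ax] p1 ⊢ p1

Result: YES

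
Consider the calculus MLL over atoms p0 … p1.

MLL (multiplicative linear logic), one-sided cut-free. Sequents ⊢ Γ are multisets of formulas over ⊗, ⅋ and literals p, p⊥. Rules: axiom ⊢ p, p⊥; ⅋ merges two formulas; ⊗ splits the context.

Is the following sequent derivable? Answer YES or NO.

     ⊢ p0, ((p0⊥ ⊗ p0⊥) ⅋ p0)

Derivation trace:
[⅋]  ⊢ p0, ((p0⊥ ⊗ p0⊥) ⅋ p0)
  [⊗]  ⊢ p0, p0, (p0⊥ ⊗ p0⊥)
    [Ax]  ⊢ p0, p0⊥
    [Ax]  ⊢ p0, p0⊥

Result: YES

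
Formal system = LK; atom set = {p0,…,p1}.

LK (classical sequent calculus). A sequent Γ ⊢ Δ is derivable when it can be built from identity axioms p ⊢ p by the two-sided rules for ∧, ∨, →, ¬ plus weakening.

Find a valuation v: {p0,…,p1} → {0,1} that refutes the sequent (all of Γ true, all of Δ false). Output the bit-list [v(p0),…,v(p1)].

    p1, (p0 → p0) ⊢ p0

Enumerate valuations to refute Γ ⊢ Δ:
  v=00: Γ:[p1=F, (p0 → p0)=T] Δ:[p0=F] refutes=False
  v=01: Γ:[p1=T, (p0 → p0)=T] Δ:[p0=F] refutes=True  ← countermodel

Result: [0, 1]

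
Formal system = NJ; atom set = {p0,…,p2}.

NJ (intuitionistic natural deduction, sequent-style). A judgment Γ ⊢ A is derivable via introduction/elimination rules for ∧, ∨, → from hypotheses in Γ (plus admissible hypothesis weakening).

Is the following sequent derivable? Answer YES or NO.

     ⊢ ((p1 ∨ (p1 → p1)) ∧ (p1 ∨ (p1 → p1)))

Derivation trace:
[∧I]  ⊢ ((p1 ∨ (p1 → p1)) ∧ (p1 ∨ (p1 → p1)))
  [∨I₂]  ⊢ (p1 ∨ (p1 → p1))
    [→I]  ⊢ (p1 → p1)
      [Ax] p1 ⊢ p1
  [∨I₂]  ⊢ (p1 ∨ (p1 → p1))
    [→I]  ⊢ (p1 → p1)
      [Ax] p1 ⊢ p1

Result: YES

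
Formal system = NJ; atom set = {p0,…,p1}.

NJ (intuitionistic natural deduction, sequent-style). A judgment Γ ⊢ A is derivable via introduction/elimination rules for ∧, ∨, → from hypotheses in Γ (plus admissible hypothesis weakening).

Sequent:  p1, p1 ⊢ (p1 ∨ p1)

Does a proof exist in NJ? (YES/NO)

Proof tree:
[Wk] p1, p1 ⊢ (p1 ∨ p1)
  [∨I₂] p1 ⊢ (p1 ∨ p1)
    [Ax] p1 ⊢ p1

Result: YES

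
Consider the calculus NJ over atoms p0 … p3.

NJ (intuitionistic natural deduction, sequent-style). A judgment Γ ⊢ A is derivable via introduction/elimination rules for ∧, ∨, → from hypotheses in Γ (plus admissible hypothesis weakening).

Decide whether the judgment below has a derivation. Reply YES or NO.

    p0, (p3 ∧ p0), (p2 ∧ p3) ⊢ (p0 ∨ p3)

Proof tree:
[∨I₁] p0, (p3 ∧ p0), (p2 ∧ p3) ⊢ (p0 ∨ p3)
  [Wk] p0, (p3 ∧ p0), (p2 ∧ p3) ⊢ p0
    [Wk] p0, (p3 ∧ p0) ⊢ p0
      [Ax] p0 ⊢ p0

Result: YES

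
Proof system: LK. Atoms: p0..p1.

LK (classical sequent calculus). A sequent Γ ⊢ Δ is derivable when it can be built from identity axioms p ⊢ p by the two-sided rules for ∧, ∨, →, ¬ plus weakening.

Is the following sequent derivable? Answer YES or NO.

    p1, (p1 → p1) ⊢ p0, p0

Search for a countermodel by truth-table:
  v=00: Γ:[p1=F, (p1 → p1)=T] Δ:[p0=F, p0=F] refutes=False
  v=01: Γ:[p1=T, (p1 → p1)=T] Δ:[p0=F, p0=F] refutes=True  ← countermodel

Result: NO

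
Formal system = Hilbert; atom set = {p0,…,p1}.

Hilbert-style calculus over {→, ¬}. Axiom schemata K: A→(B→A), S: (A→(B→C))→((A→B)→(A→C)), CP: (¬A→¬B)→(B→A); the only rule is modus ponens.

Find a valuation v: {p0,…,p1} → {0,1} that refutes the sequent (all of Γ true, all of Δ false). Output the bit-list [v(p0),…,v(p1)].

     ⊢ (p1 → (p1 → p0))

Enumerate valuations to refute Γ ⊢ Δ:
  v=00: Γ:[] Δ:[(p1 → (p1 → p0))=T] refutes=False
  v=01: Γ:[] Δ:[(p1 → (p1 → p0))=F] refutes=True  ← countermodel

Result: [0, 1]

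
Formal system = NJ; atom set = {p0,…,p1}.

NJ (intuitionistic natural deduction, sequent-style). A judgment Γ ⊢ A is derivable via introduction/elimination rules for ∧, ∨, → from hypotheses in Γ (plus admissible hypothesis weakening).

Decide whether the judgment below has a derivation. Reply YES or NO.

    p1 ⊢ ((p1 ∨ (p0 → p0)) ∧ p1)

Derivation trace:
[∧I] p1 ⊢ ((p1 ∨ (p0 → p0)) ∧ p1)
  [∨I₂]  ⊢ (p1 ∨ (p0 → p0))
    [→I]  ⊢ (p0 → p0)
      [Ax] p0 ⊢ p0
  [Ax] p1 ⊢ p1

Result: YES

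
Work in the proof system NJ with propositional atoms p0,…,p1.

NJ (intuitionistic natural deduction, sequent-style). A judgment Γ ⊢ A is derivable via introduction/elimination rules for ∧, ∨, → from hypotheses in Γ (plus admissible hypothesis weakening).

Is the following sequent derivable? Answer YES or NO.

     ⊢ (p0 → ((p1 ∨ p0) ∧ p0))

Derivation (root first):
[→I]  ⊢ (p0 → ((p1 ∨ p0) ∧ p0))
  [∧I] p0 ⊢ ((p1 ∨ p0) ∧ p0)
    [∨I₂] p0 ⊢ (p1 ∨ p0)
      [Ax] p0 ⊢ p0
    [Ax] p0 ⊢ p0

Result: YES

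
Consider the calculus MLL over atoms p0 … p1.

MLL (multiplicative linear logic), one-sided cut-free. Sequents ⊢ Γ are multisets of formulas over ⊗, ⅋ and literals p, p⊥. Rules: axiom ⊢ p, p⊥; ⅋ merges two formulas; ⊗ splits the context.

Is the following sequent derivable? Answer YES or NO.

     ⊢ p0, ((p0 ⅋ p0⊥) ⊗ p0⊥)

Derivation trace:
[⊗]  ⊢ p0, ((p0 ⅋ p0⊥) ⊗ p0⊥)
  [⅋]  ⊢ (p0 ⅋ p0⊥)
    [Ax]  ⊢ p0, p0⊥
  [Ax]  ⊢ p0, p0⊥

Result: YES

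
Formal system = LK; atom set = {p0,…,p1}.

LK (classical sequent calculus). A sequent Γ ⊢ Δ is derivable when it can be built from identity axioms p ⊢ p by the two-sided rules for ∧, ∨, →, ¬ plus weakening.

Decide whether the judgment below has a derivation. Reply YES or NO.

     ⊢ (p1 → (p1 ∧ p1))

Derivation trace:
[→R]  ⊢ (p1 → (p1 ∧ p1))
  [∧R] p1 ⊢ (p1 ∧ p1)
    [Ax] p1 ⊢ p1
    [Ax] p1 ⊢ p1

Result: YES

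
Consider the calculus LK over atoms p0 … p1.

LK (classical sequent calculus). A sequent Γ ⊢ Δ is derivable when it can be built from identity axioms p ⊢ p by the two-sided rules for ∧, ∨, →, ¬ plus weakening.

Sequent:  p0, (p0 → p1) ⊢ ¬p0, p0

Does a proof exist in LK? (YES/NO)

Derivation trace:
[→L] p0, (p0 → p1) ⊢ ¬p0, p0
  [Ax] p0 ⊢ p0
  [WL] p1 ⊢ p0, ¬p0
    [¬R]  ⊢ p0, ¬p0
      [Ax] p0 ⊢ p0

Result: YES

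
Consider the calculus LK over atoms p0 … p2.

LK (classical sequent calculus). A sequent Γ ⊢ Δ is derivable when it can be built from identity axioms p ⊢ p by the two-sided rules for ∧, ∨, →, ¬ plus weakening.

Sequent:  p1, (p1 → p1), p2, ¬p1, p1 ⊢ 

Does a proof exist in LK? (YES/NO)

Proof tree:
[WL] p1, (p1 → p1), p2, ¬p1, p1 ⊢ 
  [¬L] p1, (p1 → p1), p2, ¬p1 ⊢ 
    [WL] p1, (p1 → p1), p2 ⊢ p1
      [→L] p1, (p1 → p1) ⊢ p1
        [Ax] p1 ⊢ p1
        [Ax] p1 ⊢ p1

Result: YES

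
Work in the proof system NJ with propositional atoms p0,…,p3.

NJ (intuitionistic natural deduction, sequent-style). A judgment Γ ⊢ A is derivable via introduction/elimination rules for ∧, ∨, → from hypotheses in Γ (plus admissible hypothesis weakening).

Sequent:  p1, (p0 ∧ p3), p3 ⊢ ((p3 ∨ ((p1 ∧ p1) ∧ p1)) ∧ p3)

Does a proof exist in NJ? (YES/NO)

Derivation trace:
[∧I] p1, (p0 ∧ p3), p3 ⊢ ((p3 ∨ ((p1 ∧ p1) ∧ p1)) ∧ p3)
  [∨I₂] p1, p3 ⊢ (p3 ∨ ((p1 ∧ p1) ∧ p1))
    [∧I] p1, p3 ⊢ ((p1 ∧ p1) ∧ p1)
      [∧I] p1 ⊢ (p1 ∧ p1)
        [Ax] p1 ⊢ p1
        [Ax] p1 ⊢ p1
      [Wk] p1, p3 ⊢ p1
        [Ax] p1 ⊢ p1
  [Wk] p3, (p0 ∧ p3) ⊢ p3
    [Ax] p3 ⊢ p3

Result: YES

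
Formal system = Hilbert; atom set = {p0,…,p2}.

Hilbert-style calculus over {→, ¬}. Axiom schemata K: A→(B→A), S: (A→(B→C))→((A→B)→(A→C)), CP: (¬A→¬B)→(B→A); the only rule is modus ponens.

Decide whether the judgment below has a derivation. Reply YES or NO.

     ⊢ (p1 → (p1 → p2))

Enumerate valuations to refute Γ ⊢ Δ:
  v=000: Γ:[] Δ:[(p1 → (p1 → p2))=T] refutes=False
  v=001: Γ:[] Δ:[(p1 → (p1 → p2))=T] refutes=False
  v=010: Γ:[] Δ:[(p1 → (p1 → p2))=F] refutes=True  ← countermodel

Result: NO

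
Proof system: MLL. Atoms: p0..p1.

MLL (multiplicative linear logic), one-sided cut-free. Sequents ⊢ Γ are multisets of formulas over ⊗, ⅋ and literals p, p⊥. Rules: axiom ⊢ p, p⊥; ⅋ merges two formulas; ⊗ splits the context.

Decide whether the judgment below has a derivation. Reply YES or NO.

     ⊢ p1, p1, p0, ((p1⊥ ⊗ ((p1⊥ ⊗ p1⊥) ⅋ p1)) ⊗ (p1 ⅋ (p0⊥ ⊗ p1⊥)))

Proof tree:
[⊗]  ⊢ p1, p1, p0, ((p1⊥ ⊗ ((p1⊥ ⊗ p1⊥) ⅋ p1)) ⊗ (p1 ⅋ (p0⊥ ⊗ p1⊥)))
  [⊗]  ⊢ p1, p1, (p1⊥ ⊗ ((p1⊥ ⊗ p1⊥) ⅋ p1))
    [Ax]  ⊢ p1, p1⊥
    [⅋]  ⊢ p1, ((p1⊥ ⊗ p1⊥) ⅋ p1)
      [⊗]  ⊢ p1, p1, (p1⊥ ⊗ p1⊥)
        [Ax]  ⊢ p1, p1⊥
        [Ax]  ⊢ p1, p1⊥
  [⅋]  ⊢ p0, (p1 ⅋ (p0⊥ ⊗ p1⊥))
    [⊗]  ⊢ p0, p1, (p0⊥ ⊗ p1⊥)
      [Ax]  ⊢ p0, p0⊥
      [Ax]  ⊢ p1, p1⊥

Result: YES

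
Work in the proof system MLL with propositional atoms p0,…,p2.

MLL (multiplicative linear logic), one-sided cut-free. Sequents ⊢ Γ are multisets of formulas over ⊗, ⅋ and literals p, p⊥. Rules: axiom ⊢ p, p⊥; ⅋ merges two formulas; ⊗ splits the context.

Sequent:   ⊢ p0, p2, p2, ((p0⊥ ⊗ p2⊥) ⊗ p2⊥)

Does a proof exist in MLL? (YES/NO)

Derivation trace:
[⊗]  ⊢ p0, p2, p2, ((p0⊥ ⊗ p2⊥) ⊗ p2⊥)
  [⊗]  ⊢ p0, p2, (p0⊥ ⊗ p2⊥)
    [Ax]  ⊢ p0, p0⊥
    [Ax]  ⊢ p2, p2⊥
  [Ax]  ⊢ p2, p2⊥

Result: YES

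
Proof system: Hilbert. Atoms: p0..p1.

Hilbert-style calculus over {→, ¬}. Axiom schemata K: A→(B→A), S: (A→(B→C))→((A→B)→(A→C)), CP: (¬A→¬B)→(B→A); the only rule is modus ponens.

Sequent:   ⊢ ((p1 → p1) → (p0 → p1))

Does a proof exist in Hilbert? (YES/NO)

Enumerate valuations to refute Γ ⊢ Δ:
  v=00: Γ:[] Δ:[((p1 → p1) → (p0 → p1))=T] refutes=False
  v=01: Γ:[] Δ:[((p1 → p1) → (p0 → p1))=T] refutes=False
  v=10: Γ:[] Δ:[((p1 → p1) → (p0 → p1))=F] refutes=True  ← countermodel

Result: NO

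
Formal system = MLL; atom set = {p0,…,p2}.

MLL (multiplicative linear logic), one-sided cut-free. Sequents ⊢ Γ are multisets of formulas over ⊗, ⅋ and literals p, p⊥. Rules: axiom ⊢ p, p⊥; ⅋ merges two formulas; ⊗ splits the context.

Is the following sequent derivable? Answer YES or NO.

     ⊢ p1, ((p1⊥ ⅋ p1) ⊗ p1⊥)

Derivation (root first):
[⊗]  ⊢ p1, ((p1⊥ ⅋ p1) ⊗ p1⊥)
  [⅋]  ⊢ (p1⊥ ⅋ p1)
    [Ax]  ⊢ p1, p1⊥
  [Ax]  ⊢ p1, p1⊥

Result: YES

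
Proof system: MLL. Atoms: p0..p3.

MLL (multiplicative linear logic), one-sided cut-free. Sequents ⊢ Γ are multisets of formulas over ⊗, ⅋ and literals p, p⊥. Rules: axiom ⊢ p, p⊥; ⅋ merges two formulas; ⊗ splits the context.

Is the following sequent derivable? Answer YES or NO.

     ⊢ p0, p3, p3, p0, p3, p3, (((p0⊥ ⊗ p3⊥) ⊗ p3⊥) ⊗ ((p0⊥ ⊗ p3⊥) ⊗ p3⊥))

Derivation trace:
[⊗]  ⊢ p0, p3, p3, p0, p3, p3, (((p0⊥ ⊗ p3⊥) ⊗ p3⊥) ⊗ ((p0⊥ ⊗ p3⊥) ⊗ p3⊥))
  [⊗]  ⊢ p0, p3, p3, ((p0⊥ ⊗ p3⊥) ⊗ p3⊥)
    [⊗]  ⊢ p0, p3, (p0⊥ ⊗ p3⊥)
      [Ax]  ⊢ p0, p0⊥
      [Ax]  ⊢ p3, p3⊥
    [Ax]  ⊢ p3, p3⊥
  [⊗]  ⊢ p0, p3, p3, ((p0⊥ ⊗ p3⊥) ⊗ p3⊥)
    [⊗]  ⊢ p0, p3, (p0⊥ ⊗ p3⊥)
      [Ax]  ⊢ p0, p0⊥
      [Ax]  ⊢ p3, p3⊥
    [Ax]  ⊢ p3, p3⊥

Result: YES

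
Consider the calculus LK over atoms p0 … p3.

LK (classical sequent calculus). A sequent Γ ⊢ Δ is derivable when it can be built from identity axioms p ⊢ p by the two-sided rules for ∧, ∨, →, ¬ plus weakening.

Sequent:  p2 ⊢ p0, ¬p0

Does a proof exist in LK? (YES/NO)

Derivation (root first):
[WL] p2 ⊢ p0, ¬p0
  [¬R]  ⊢ p0, ¬p0
    [Ax] p0 ⊢ p0

Result: YES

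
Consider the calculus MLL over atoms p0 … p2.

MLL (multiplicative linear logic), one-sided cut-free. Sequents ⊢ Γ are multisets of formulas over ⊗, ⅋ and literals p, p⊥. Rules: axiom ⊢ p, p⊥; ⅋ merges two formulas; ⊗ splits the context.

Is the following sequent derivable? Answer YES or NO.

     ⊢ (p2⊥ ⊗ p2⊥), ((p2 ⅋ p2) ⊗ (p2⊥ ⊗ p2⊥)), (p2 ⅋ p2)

Derivation (root first):
[⅋]  ⊢ (p2⊥ ⊗ p2⊥), ((p2 ⅋ p2) ⊗ (p2⊥ ⊗ p2⊥)), (p2 ⅋ p2)
  [⊗]  ⊢ (p2⊥ ⊗ p2⊥), p2, p2, ((p2 ⅋ p2) ⊗ (p2⊥ ⊗ p2⊥))
    [⅋]  ⊢ (p2⊥ ⊗ p2⊥), (p2 ⅋ p2)
      [⊗]  ⊢ p2, p2, (p2⊥ ⊗ p2⊥)
        [Ax]  ⊢ p2, p2⊥
        [Ax]  ⊢ p2, p2⊥
    [⊗]  ⊢ p2, p2, (p2⊥ ⊗ p2⊥)
      [Ax]  ⊢ p2, p2⊥
      [Ax]  ⊢ p2, p2⊥

Result: YES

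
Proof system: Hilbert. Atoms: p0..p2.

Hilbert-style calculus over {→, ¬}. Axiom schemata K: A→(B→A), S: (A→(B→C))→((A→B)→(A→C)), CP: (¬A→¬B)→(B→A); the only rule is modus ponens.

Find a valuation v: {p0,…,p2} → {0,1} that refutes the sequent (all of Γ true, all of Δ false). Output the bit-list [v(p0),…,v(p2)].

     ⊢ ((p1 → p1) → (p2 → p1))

Search for a countermodel by truth-table:
  v=000: Γ:[] Δ:[((p1 → p1) → (p2 → p1))=T] refutes=False
  v=001: Γ:[] Δ:[((p1 → p1) → (p2 → p1))=F] refutes=True  ← countermodel

Result: [0, 0, 1]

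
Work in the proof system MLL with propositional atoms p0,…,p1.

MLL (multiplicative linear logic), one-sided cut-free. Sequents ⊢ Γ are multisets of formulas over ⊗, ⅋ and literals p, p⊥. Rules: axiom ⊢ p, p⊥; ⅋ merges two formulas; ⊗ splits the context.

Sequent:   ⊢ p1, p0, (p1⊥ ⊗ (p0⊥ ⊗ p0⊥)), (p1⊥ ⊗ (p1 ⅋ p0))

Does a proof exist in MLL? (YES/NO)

Derivation trace:
[⊗]  ⊢ p1, p0, (p1⊥ ⊗ (p0⊥ ⊗ p0⊥)), (p1⊥ ⊗ (p1 ⅋ p0))
  [Ax]  ⊢ p1, p1⊥
  [⅋]  ⊢ p0, (p1⊥ ⊗ (p0⊥ ⊗ p0⊥)), (p1 ⅋ p0)
    [⊗]  ⊢ p1, p0, p0, (p1⊥ ⊗ (p0⊥ ⊗ p0⊥))
      [Ax]  ⊢ p1, p1⊥
      [⊗]  ⊢ p0, p0, (p0⊥ ⊗ p0⊥)
        [Ax]  ⊢ p0, p0⊥
        [Ax]  ⊢ p0, p0⊥

Result: YES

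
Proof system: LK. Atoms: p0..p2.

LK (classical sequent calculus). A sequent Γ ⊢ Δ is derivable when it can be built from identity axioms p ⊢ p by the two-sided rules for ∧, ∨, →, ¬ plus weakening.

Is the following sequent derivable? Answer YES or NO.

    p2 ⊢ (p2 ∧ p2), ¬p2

Derivation (root first):
[¬R] p2 ⊢ (p2 ∧ p2), ¬p2
  [WL] p2, p2 ⊢ (p2 ∧ p2)
    [∧R] p2 ⊢ (p2 ∧ p2)
      [Ax] p2 ⊢ p2
      [Ax] p2 ⊢ p2

Result: YES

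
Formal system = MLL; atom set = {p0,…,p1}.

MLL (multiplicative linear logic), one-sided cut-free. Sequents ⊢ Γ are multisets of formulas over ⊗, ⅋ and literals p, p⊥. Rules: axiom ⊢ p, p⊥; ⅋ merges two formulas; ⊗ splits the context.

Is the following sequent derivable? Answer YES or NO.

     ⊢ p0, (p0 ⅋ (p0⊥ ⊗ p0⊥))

Derivation (root first):
[⅋]  ⊢ p0, (p0 ⅋ (p0⊥ ⊗ p0⊥))
  [⊗]  ⊢ p0, p0, (p0⊥ ⊗ p0⊥)
    [Ax]  ⊢ p0, p0⊥
    [Ax]  ⊢ p0, p0⊥

Result: YES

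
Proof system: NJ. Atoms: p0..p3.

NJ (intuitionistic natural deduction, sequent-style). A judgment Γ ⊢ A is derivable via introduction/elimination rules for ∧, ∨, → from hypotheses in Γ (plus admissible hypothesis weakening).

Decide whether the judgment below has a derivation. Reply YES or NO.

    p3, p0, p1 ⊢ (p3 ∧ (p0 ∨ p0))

Proof tree:
[Wk] p3, p0, p1 ⊢ (p3 ∧ (p0 ∨ p0))
  [∧I] p3, p0 ⊢ (p3 ∧ (p0 ∨ p0))
    [Ax] p3 ⊢ p3
    [∨I₁] p0 ⊢ (p0 ∨ p0)
      [Ax] p0 ⊢ p0

Result: YES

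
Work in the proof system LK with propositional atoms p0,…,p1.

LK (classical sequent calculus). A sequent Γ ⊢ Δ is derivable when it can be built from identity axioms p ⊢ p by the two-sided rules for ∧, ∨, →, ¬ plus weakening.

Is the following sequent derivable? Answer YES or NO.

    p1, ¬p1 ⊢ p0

Derivation trace:
[WR] p1, ¬p1 ⊢ p0
  [¬L] p1, ¬p1 ⊢ 
    [Ax] p1 ⊢ p1

Result: YES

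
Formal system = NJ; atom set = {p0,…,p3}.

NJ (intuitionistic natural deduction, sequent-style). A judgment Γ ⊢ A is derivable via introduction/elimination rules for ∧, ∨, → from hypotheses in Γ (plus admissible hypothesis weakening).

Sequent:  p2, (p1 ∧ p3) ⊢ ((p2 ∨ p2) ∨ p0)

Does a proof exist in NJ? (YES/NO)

Proof tree:
[∨I₁] p2, (p1 ∧ p3) ⊢ ((p2 ∨ p2) ∨ p0)
  [Wk] p2, (p1 ∧ p3) ⊢ (p2 ∨ p2)
    [∨I₂] p2 ⊢ (p2 ∨ p2)
      [Ax] p2 ⊢ p2

Result: YES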